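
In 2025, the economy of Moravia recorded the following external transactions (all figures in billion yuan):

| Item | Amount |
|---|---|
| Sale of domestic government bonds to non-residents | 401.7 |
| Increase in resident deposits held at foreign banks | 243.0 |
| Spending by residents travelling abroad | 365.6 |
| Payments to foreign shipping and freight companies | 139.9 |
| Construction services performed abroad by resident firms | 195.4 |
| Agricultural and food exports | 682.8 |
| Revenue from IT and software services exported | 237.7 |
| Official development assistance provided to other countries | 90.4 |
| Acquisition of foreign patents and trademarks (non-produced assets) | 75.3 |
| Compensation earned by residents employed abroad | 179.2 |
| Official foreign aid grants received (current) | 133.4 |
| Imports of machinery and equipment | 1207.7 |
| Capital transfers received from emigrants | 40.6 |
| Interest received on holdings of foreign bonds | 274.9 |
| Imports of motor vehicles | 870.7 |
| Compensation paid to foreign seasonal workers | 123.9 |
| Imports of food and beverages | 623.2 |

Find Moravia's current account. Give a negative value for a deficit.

-1718.0

Goods: -1207.7 - 623.2 + 682.8 - 870.7 = -2018.8
Services: -365.6 + 195.4 + 237.7 - 139.9 = -72.4
Primary income: 274.9 - 123.9 + 179.2 = 330.2
Secondary income: 133.4 - 90.4 = 43.0
Current account = (-2018.8) + (-72.4) + 330.2 + 43.0 = -1718.0
(Excluded from the current account — financial account: sale of domestic government bonds to non-residents 401.7, increase in resident deposits held at foreign banks 243.0; capital account: acquisition of foreign patents and trademarks (non-produced assets) 75.3, capital transfers received from emigrants 40.6.)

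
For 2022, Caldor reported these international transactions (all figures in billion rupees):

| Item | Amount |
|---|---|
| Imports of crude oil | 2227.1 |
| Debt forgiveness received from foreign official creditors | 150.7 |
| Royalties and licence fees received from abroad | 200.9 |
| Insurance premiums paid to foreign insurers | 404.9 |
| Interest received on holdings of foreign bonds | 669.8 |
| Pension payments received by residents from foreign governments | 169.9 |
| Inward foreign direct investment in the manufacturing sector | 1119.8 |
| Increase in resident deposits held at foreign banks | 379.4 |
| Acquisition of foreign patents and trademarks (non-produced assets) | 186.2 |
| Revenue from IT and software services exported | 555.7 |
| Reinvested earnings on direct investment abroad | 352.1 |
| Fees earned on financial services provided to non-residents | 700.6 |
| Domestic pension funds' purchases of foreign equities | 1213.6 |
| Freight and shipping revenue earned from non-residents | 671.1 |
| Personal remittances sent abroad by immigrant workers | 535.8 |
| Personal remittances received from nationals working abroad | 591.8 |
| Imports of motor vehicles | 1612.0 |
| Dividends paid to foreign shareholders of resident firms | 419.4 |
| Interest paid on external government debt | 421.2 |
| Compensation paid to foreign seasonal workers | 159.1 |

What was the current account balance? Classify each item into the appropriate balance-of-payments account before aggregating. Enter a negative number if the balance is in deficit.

Goods: -1612.0 - 2227.1 = -3839.1
Services: 555.7 + 700.6 + 200.9 + 671.1 - 404.9 = 1723.4
Primary income: 352.1 - 421.2 + 669.8 - 419.4 - 159.1 = 22.2
Secondary income: -535.8 + 591.8 + 169.9 = 225.9
Current account = (-3839.1) + 1723.4 + 22.2 + 225.9 = -1867.6
(Excluded from the current account — capital account: debt forgiveness received from foreign official creditors 150.7, acquisition of foreign patents and trademarks (non-produced assets) 186.2; financial account: inward foreign direct investment in the manufacturing sector 1119.8, increase in resident deposits held at foreign banks 379.4, domestic pension funds' purchases of foreign equities 1213.6.)

-1867.6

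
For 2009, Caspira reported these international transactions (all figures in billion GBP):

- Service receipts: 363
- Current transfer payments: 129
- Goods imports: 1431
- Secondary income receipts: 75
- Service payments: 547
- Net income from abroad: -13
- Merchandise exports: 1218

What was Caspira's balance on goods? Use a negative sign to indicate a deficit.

Goods balance = 1218 - 1431 = -213

-213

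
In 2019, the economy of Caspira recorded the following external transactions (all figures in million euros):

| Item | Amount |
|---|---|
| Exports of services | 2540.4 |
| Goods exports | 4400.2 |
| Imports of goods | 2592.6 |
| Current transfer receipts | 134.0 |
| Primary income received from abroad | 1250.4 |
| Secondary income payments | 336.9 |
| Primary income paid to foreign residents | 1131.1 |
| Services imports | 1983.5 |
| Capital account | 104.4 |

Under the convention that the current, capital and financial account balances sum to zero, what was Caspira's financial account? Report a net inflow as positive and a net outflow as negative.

-2385.3

Goods balance = 4400.2 - 2592.6 = 1807.6
Services balance = 2540.4 - 1983.5 = 556.9
Trade balance (goods + services) = 1807.6 + 556.9 = 2364.5
Net primary income = 1250.4 - 1131.1 = 119.3
Net secondary income = 134.0 - 336.9 = -202.9
Current account = 2364.5 + 119.3 + (-202.9) = 2280.9
Financial account = -(2280.9 + 104.4) = -2385.3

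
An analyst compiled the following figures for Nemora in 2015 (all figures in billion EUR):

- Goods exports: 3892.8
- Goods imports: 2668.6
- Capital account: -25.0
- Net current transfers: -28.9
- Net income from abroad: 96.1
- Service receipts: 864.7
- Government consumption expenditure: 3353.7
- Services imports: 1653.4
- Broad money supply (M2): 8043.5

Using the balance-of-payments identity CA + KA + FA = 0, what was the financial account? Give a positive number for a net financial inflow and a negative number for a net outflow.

-477.7

Goods balance = 3892.8 - 2668.6 = 1224.2
Services balance = 864.7 - 1653.4 = -788.7
Trade balance (goods + services) = 1224.2 + (-788.7) = 435.5
Net primary income = 96.1
Net secondary income = -28.9
Current account = 435.5 + 96.1 + (-28.9) = 502.7
Financial account = -(502.7 + (-25.0)) = -477.7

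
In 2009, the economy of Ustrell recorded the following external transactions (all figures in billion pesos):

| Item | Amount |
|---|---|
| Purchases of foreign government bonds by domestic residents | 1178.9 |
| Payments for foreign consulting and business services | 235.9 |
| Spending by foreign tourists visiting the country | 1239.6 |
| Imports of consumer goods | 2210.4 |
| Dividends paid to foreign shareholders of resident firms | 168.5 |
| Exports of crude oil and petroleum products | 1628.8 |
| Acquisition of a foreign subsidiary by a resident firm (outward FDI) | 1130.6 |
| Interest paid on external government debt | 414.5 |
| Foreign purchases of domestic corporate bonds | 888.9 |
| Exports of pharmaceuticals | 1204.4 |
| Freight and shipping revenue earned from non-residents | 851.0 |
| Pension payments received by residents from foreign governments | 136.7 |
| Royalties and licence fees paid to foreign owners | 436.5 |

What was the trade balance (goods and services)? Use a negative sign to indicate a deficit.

2041.0

Goods: 1628.8 + 1204.4 - 2210.4 = 622.8
Services: -235.9 - 436.5 + 1239.6 + 851.0 = 1418.2
Trade balance = 622.8 + 1418.2 = 2041.0
(Excluded from the trade balance — financial account: purchases of foreign government bonds by domestic residents 1178.9, acquisition of a foreign subsidiary by a resident firm (outward FDI) 1130.6, foreign purchases of domestic corporate bonds 888.9; primary income: dividends paid to foreign shareholders of resident firms 168.5, interest paid on external government debt 414.5; secondary income: pension payments received by residents from foreign governments 136.7.)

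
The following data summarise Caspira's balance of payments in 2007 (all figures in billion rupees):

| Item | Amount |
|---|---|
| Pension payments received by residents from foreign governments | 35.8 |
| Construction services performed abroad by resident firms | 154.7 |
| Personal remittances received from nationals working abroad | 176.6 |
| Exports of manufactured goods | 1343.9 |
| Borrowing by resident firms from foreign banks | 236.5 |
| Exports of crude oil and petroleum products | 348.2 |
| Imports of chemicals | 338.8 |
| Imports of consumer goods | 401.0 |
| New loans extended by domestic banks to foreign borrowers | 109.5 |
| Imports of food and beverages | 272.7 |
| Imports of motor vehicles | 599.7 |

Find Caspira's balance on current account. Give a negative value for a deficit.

Goods: -338.8 + 1343.9 - 272.7 - 401.0 - 599.7 + 348.2 = 79.9
Services: 154.7
Secondary income: 35.8 + 176.6 = 212.4
Current account = 79.9 + 154.7 + 212.4 = 447.0
(Excluded from the current account — financial account: borrowing by resident firms from foreign banks 236.5, new loans extended by domestic banks to foreign borrowers 109.5.)

447.0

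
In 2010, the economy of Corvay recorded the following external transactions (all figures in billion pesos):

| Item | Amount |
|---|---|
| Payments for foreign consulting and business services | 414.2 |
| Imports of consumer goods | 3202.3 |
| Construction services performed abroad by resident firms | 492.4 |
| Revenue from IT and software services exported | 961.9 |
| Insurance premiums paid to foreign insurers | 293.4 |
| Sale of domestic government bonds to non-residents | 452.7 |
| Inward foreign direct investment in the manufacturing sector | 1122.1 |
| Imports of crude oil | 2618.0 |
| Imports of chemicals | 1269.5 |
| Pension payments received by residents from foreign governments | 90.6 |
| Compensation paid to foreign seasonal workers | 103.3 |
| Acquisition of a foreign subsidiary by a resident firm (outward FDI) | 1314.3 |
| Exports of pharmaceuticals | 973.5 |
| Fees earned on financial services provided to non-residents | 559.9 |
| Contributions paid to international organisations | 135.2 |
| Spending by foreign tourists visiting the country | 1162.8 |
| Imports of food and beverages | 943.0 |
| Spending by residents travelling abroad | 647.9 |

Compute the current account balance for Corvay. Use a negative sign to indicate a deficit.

-5385.7

Goods: -943.0 - 3202.3 + 973.5 - 1269.5 - 2618.0 = -7059.3
Services: 559.9 - 647.9 - 414.2 + 1162.8 - 293.4 + 492.4 + 961.9 = 1821.5
Primary income: -103.3
Secondary income: -135.2 + 90.6 = -44.6
Current account = (-7059.3) + 1821.5 + (-103.3) + (-44.6) = -5385.7
(Excluded from the current account — financial account: sale of domestic government bonds to non-residents 452.7, inward foreign direct investment in the manufacturing sector 1122.1, acquisition of a foreign subsidiary by a resident firm (outward FDI) 1314.3.)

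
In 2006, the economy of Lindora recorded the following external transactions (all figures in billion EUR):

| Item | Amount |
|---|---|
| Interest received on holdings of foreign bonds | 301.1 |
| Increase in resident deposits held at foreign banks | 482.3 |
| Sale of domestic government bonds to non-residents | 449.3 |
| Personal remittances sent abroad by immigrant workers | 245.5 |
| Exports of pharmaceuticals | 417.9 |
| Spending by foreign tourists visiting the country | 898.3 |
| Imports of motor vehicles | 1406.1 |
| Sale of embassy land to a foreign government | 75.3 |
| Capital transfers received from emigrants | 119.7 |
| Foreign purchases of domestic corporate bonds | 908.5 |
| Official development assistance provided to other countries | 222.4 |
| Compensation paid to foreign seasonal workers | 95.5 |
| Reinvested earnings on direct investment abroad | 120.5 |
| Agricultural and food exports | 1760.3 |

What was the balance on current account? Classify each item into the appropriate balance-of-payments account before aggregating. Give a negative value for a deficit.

1528.6

Goods: 417.9 + 1760.3 - 1406.1 = 772.1
Services: 898.3
Primary income: 301.1 - 95.5 + 120.5 = 326.1
Secondary income: -222.4 - 245.5 = -467.9
Current account = 772.1 + 898.3 + 326.1 + (-467.9) = 1528.6
(Excluded from the current account — financial account: increase in resident deposits held at foreign banks 482.3, sale of domestic government bonds to non-residents 449.3, foreign purchases of domestic corporate bonds 908.5; capital account: sale of embassy land to a foreign government 75.3, capital transfers received from emigrants 119.7.)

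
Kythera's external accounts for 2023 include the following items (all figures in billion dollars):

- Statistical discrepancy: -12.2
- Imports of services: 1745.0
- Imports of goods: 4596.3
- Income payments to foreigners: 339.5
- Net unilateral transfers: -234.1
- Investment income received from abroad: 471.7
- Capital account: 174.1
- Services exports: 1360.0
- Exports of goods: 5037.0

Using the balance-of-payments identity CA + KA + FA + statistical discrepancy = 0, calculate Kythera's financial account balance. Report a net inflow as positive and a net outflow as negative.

-115.7

Goods balance = 5037.0 - 4596.3 = 440.7
Services balance = 1360.0 - 1745.0 = -385.0
Trade balance (goods + services) = 440.7 + (-385.0) = 55.7
Net primary income = 471.7 - 339.5 = 132.2
Net secondary income = -234.1
Current account = 55.7 + 132.2 + (-234.1) = -46.2
Financial account = -(-46.2 + 174.1 + (-12.2)) = -115.7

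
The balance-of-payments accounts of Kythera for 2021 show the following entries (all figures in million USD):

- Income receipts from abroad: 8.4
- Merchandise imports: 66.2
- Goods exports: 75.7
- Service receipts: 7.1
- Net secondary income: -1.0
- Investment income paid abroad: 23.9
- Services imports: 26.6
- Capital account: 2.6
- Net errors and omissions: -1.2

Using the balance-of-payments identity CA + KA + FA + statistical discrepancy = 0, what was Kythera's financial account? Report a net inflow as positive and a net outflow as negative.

Goods balance = 75.7 - 66.2 = 9.5
Services balance = 7.1 - 26.6 = -19.5
Trade balance (goods + services) = 9.5 + (-19.5) = -10.0
Net primary income = 8.4 - 23.9 = -15.5
Net secondary income = -1.0
Current account = -10.0 + (-15.5) + (-1.0) = -26.5
Financial account = -(-26.5 + 2.6 + (-1.2)) = 25.1

25.1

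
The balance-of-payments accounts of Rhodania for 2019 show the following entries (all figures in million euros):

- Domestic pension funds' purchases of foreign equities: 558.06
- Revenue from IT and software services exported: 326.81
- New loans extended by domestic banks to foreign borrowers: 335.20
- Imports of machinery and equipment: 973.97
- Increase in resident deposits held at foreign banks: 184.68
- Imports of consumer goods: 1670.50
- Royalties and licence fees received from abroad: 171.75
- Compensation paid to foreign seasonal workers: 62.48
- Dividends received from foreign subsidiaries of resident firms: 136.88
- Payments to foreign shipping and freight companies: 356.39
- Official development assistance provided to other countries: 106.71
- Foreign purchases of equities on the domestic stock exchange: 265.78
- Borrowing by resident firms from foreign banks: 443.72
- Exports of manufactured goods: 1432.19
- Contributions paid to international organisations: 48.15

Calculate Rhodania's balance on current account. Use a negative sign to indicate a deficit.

-1150.57

Goods: -973.97 + 1432.19 - 1670.50 = -1212.28
Services: -356.39 + 326.81 + 171.75 = 142.17
Primary income: 136.88 - 62.48 = 74.40
Secondary income: -48.15 - 106.71 = -154.86
Current account = (-1212.28) + 142.17 + 74.40 + (-154.86) = -1150.57
(Excluded from the current account — financial account: domestic pension funds' purchases of foreign equities 558.06, new loans extended by domestic banks to foreign borrowers 335.20, increase in resident deposits held at foreign banks 184.68, foreign purchases of equities on the domestic stock exchange 265.78, borrowing by resident firms from foreign banks 443.72.)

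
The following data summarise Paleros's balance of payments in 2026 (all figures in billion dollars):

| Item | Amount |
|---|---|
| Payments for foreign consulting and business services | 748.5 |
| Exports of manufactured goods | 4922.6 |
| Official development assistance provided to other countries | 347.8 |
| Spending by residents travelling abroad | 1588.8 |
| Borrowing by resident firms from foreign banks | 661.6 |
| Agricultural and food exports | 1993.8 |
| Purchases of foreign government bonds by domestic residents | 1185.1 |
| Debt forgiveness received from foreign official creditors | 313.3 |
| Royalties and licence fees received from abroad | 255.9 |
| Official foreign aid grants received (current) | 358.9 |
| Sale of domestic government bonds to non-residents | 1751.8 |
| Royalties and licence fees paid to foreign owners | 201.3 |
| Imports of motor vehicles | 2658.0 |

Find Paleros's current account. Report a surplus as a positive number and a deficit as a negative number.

Goods: -2658.0 + 4922.6 + 1993.8 = 4258.4
Services: -201.3 - 748.5 - 1588.8 + 255.9 = -2282.7
Secondary income: 358.9 - 347.8 = 11.1
Current account = 4258.4 + (-2282.7) + 11.1 = 1986.8
(Excluded from the current account — financial account: borrowing by resident firms from foreign banks 661.6, purchases of foreign government bonds by domestic residents 1185.1, sale of domestic government bonds to non-residents 1751.8; capital account: debt forgiveness received from foreign official creditors 313.3.)

1986.8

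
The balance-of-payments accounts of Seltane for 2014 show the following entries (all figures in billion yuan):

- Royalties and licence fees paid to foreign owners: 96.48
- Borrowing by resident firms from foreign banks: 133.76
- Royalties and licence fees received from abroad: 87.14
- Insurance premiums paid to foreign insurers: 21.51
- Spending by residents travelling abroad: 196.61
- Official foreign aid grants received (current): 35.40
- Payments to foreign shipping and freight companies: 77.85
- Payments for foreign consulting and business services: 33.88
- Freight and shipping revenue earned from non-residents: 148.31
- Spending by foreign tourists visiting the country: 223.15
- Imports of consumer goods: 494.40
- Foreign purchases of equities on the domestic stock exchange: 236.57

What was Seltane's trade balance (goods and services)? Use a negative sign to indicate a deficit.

Goods: -494.40
Services: -21.51 + 87.14 + 148.31 - 96.48 - 77.85 - 196.61 + 223.15 - 33.88 = 32.27
Trade balance = -494.40 + 32.27 = -462.13
(Excluded from the trade balance — financial account: borrowing by resident firms from foreign banks 133.76, foreign purchases of equities on the domestic stock exchange 236.57; secondary income: official foreign aid grants received (current) 35.40.)

-462.13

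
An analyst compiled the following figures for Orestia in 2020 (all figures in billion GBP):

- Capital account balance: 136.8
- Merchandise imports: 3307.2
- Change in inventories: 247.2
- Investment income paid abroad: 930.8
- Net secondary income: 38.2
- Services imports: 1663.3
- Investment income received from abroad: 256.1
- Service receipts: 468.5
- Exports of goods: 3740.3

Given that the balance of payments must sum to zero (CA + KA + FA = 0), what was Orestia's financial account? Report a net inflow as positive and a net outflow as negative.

Goods balance = 3740.3 - 3307.2 = 433.1
Services balance = 468.5 - 1663.3 = -1194.8
Trade balance (goods + services) = 433.1 + (-1194.8) = -761.7
Net primary income = 256.1 - 930.8 = -674.7
Net secondary income = 38.2
Current account = -761.7 + (-674.7) + 38.2 = -1398.2
Financial account = -(-1398.2 + 136.8) = 1261.4

1261.4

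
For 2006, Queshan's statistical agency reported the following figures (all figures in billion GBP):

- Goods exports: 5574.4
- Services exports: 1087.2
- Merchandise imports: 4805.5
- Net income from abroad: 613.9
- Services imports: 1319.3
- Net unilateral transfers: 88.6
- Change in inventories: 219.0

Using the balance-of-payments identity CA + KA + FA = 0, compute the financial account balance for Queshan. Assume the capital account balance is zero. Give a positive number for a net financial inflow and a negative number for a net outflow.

-1239.3

Goods balance = 5574.4 - 4805.5 = 768.9
Services balance = 1087.2 - 1319.3 = -232.1
Trade balance (goods + services) = 768.9 + (-232.1) = 536.8
Net primary income = 613.9
Net secondary income = 88.6
Current account = 536.8 + 613.9 + 88.6 = 1239.3
Financial account = -(1239.3) = -1239.3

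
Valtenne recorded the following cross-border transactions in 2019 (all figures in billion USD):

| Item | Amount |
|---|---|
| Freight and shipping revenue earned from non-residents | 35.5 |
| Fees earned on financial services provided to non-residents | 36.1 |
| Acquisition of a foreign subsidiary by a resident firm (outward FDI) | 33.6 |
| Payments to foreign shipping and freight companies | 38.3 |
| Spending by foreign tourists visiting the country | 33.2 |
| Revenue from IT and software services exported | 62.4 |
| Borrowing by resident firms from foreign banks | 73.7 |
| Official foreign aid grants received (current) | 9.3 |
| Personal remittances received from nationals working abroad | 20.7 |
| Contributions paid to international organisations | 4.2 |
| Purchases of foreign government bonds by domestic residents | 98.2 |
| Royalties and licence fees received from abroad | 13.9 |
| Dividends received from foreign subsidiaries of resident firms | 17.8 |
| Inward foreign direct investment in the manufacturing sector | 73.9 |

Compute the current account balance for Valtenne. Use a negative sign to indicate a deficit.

186.4

Services: 33.2 + 13.9 + 62.4 + 36.1 + 35.5 - 38.3 = 142.8
Primary income: 17.8
Secondary income: -4.2 + 9.3 + 20.7 = 25.8
Current account = 142.8 + 17.8 + 25.8 = 186.4
(Excluded from the current account — financial account: acquisition of a foreign subsidiary by a resident firm (outward FDI) 33.6, borrowing by resident firms from foreign banks 73.7, purchases of foreign government bonds by domestic residents 98.2, inward foreign direct investment in the manufacturing sector 73.9.)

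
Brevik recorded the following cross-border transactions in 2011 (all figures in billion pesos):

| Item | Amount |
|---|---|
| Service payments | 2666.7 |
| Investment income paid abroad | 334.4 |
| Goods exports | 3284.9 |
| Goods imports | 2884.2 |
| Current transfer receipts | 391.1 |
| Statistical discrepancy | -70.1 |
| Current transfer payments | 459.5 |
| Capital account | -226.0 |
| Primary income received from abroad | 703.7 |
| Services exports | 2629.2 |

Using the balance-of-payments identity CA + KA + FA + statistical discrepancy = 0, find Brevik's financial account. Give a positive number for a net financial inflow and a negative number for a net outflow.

-368.0

Goods balance = 3284.9 - 2884.2 = 400.7
Services balance = 2629.2 - 2666.7 = -37.5
Trade balance (goods + services) = 400.7 + (-37.5) = 363.2
Net primary income = 703.7 - 334.4 = 369.3
Net secondary income = 391.1 - 459.5 = -68.4
Current account = 363.2 + 369.3 + (-68.4) = 664.1
Financial account = -(664.1 + (-226.0) + (-70.1)) = -368.0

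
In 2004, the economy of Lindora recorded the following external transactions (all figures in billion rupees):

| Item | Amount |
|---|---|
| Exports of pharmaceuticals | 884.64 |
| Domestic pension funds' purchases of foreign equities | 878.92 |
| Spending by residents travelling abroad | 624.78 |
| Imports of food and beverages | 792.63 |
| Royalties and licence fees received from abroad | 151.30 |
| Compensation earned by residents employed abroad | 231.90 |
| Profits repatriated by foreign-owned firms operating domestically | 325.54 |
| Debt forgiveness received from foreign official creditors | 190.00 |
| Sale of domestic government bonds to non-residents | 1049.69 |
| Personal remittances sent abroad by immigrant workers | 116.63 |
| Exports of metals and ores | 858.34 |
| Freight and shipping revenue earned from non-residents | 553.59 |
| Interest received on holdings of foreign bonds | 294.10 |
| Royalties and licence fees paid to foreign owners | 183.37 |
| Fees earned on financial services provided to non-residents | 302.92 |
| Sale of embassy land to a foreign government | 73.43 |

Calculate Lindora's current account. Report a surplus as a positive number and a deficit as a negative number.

Goods: 884.64 - 792.63 + 858.34 = 950.35
Services: 151.30 + 302.92 - 624.78 - 183.37 + 553.59 = 199.66
Primary income: 231.90 + 294.10 - 325.54 = 200.46
Secondary income: -116.63
Current account = 950.35 + 199.66 + 200.46 + (-116.63) = 1233.84
(Excluded from the current account — financial account: domestic pension funds' purchases of foreign equities 878.92, sale of domestic government bonds to non-residents 1049.69; capital account: debt forgiveness received from foreign official creditors 190.00, sale of embassy land to a foreign government 73.43.)

1233.84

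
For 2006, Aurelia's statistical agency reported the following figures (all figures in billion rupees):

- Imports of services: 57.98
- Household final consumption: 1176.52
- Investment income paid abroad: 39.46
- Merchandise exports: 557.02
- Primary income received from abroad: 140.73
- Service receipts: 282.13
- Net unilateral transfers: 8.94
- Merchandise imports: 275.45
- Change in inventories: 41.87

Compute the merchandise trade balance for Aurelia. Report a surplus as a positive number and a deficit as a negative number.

281.57

Goods balance = 557.02 - 275.45 = 281.57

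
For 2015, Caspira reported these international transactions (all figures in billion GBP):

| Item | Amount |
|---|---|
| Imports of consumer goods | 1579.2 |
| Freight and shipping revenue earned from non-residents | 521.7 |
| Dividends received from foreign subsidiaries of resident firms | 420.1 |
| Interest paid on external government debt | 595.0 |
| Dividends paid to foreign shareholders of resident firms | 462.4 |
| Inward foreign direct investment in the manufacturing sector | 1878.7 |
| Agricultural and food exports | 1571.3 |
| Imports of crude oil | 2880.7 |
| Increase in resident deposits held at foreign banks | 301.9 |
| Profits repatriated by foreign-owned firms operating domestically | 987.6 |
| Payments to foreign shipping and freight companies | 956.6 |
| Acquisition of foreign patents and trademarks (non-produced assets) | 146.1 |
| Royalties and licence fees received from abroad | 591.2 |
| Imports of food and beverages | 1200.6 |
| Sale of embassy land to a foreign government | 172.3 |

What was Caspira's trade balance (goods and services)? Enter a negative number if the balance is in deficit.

Goods: 1571.3 - 1579.2 - 1200.6 - 2880.7 = -4089.2
Services: 591.2 - 956.6 + 521.7 = 156.3
Trade balance = -4089.2 + 156.3 = -3932.9
(Excluded from the trade balance — primary income: dividends received from foreign subsidiaries of resident firms 420.1, interest paid on external government debt 595.0, dividends paid to foreign shareholders of resident firms 462.4, profits repatriated by foreign-owned firms operating domestically 987.6; financial account: inward foreign direct investment in the manufacturing sector 1878.7, increase in resident deposits held at foreign banks 301.9; capital account: acquisition of foreign patents and trademarks (non-produced assets) 146.1, sale of embassy land to a foreign government 172.3.)

-3932.9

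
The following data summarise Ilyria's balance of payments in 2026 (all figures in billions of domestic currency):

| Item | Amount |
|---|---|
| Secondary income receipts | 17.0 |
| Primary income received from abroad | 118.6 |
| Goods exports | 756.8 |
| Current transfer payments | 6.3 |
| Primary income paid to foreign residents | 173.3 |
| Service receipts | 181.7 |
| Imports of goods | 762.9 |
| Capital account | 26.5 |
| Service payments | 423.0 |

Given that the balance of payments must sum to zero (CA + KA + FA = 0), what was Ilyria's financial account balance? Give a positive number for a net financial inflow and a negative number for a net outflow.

264.9

Goods balance = 756.8 - 762.9 = -6.1
Services balance = 181.7 - 423.0 = -241.3
Trade balance (goods + services) = -6.1 + (-241.3) = -247.4
Net primary income = 118.6 - 173.3 = -54.7
Net secondary income = 17.0 - 6.3 = 10.7
Current account = -247.4 + (-54.7) + 10.7 = -291.4
Financial account = -(-291.4 + 26.5) = 264.9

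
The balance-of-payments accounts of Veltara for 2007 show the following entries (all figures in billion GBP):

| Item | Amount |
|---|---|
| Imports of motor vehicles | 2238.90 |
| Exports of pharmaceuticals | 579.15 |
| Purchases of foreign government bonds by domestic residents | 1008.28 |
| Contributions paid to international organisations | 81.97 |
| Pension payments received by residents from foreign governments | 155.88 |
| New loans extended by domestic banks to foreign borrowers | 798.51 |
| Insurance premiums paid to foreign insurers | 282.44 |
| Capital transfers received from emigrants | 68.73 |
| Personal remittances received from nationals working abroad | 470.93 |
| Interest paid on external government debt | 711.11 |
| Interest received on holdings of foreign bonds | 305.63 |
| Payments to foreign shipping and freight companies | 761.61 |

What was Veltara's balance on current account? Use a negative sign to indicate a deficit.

-2564.44

Goods: -2238.90 + 579.15 = -1659.75
Services: -282.44 - 761.61 = -1044.05
Primary income: 305.63 - 711.11 = -405.48
Secondary income: -81.97 + 470.93 + 155.88 = 544.84
Current account = (-1659.75) + (-1044.05) + (-405.48) + 544.84 = -2564.44
(Excluded from the current account — financial account: purchases of foreign government bonds by domestic residents 1008.28, new loans extended by domestic banks to foreign borrowers 798.51; capital account: capital transfers received from emigrants 68.73.)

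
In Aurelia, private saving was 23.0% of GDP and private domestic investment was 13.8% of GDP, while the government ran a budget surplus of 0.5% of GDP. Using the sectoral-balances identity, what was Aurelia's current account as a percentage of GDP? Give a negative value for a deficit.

9.7

By the sectoral-balances identity, CA = (S_private - I) + (T - G).
Private balance = 23.0 - 13.8 = 9.2
Government balance (T - G) = 0.5
CA = 9.2 + 0.5 = 9.7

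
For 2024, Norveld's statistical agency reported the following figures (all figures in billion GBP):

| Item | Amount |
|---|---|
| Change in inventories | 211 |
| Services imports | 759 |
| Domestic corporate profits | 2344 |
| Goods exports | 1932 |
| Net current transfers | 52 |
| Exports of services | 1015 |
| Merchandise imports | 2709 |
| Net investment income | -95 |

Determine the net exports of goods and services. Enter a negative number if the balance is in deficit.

Goods balance = 1932 - 2709 = -777
Services balance = 1015 - 759 = 256
Trade balance (goods + services) = -777 + 256 = -521

-521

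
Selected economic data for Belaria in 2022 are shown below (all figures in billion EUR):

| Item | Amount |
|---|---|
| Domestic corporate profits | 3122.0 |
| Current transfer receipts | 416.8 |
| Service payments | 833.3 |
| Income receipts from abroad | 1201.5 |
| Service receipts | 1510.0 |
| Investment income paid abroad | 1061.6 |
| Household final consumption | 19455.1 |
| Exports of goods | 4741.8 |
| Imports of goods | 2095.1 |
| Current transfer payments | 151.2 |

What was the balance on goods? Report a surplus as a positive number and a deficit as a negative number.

2646.7

Goods balance = 4741.8 - 2095.1 = 2646.7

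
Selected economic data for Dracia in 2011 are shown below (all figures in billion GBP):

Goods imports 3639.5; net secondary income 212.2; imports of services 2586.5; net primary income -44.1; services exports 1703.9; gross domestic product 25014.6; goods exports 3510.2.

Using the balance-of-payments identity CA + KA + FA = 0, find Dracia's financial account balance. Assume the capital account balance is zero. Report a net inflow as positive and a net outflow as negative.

843.8

Goods balance = 3510.2 - 3639.5 = -129.3
Services balance = 1703.9 - 2586.5 = -882.6
Trade balance (goods + services) = -129.3 + (-882.6) = -1011.9
Net primary income = -44.1
Net secondary income = 212.2
Current account = -1011.9 + (-44.1) + 212.2 = -843.8
Financial account = -(-843.8) = 843.8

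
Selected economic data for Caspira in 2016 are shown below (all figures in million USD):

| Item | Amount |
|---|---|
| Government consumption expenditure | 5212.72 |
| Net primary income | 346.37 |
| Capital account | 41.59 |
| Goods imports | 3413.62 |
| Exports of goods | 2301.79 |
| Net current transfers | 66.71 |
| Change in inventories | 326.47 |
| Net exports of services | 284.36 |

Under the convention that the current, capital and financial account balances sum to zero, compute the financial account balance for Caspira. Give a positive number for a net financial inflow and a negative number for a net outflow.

Goods balance = 2301.79 - 3413.62 = -1111.83
Services balance = 284.36
Trade balance (goods + services) = -1111.83 + 284.36 = -827.47
Net primary income = 346.37
Net secondary income = 66.71
Current account = -827.47 + 346.37 + 66.71 = -414.39
Financial account = -(-414.39 + 41.59) = 372.80

372.80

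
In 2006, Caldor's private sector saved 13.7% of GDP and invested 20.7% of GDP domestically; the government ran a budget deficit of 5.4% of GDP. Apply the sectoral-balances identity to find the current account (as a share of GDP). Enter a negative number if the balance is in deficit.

-12.4

By the sectoral-balances identity, CA = (S_private - I) + (T - G).
Private balance = 13.7 - 20.7 = -7.0
Government balance (T - G) = -5.4
CA = -7.0 + (-5.4) = -12.4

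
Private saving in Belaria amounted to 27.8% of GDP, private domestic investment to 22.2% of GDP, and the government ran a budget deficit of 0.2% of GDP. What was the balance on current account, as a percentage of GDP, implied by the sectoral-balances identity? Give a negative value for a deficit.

5.4

By the sectoral-balances identity, CA = (S_private - I) + (T - G).
Private balance = 27.8 - 22.2 = 5.6
Government balance (T - G) = -0.2
CA = 5.6 + (-0.2) = 5.4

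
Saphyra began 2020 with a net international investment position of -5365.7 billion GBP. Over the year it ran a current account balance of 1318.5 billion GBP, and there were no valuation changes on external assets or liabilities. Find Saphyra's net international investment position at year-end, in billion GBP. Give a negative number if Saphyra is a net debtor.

-4047.2

With no valuation effects, change in NIIP = current account = 1318.5
End-of-year NIIP = -5365.7 + 1318.5 = -4047.2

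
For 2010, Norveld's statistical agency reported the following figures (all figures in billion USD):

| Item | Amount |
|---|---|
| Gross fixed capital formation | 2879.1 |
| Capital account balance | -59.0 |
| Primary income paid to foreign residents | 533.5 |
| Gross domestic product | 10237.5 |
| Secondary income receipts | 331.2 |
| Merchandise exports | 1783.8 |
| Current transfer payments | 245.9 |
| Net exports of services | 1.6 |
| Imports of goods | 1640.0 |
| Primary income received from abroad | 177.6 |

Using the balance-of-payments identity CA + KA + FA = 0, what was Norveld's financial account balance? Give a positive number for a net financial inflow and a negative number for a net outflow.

184.2

Goods balance = 1783.8 - 1640.0 = 143.8
Services balance = 1.6
Trade balance (goods + services) = 143.8 + 1.6 = 145.4
Net primary income = 177.6 - 533.5 = -355.9
Net secondary income = 331.2 - 245.9 = 85.3
Current account = 145.4 + (-355.9) + 85.3 = -125.2
Financial account = -(-125.2 + (-59.0)) = 184.2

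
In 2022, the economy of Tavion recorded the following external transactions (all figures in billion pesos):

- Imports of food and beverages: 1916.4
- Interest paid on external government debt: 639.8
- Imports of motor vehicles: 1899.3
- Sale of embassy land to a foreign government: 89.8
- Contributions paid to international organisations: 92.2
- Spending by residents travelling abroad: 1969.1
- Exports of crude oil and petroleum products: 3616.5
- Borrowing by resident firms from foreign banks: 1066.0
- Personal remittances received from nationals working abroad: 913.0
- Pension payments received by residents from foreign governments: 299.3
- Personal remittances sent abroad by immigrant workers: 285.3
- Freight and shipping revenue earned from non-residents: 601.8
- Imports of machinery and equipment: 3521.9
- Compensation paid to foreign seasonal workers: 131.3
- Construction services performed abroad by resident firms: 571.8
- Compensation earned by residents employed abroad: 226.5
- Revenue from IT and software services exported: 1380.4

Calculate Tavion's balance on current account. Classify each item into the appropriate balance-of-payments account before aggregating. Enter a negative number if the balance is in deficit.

Goods: -1916.4 - 1899.3 + 3616.5 - 3521.9 = -3721.1
Services: 1380.4 + 571.8 - 1969.1 + 601.8 = 584.9
Primary income: -639.8 + 226.5 - 131.3 = -544.6
Secondary income: 913.0 - 92.2 + 299.3 - 285.3 = 834.8
Current account = (-3721.1) + 584.9 + (-544.6) + 834.8 = -2846.0
(Excluded from the current account — capital account: sale of embassy land to a foreign government 89.8; financial account: borrowing by resident firms from foreign banks 1066.0.)

-2846.0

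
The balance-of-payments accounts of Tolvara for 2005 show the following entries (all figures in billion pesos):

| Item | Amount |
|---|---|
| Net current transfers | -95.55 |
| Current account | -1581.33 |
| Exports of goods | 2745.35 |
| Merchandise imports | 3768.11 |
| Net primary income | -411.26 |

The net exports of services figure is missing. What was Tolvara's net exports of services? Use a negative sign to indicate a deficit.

Current account = goods balance + services balance + net primary income + net secondary income
Sum of the known components = -1529.57
Net exports of services = CA - (known components) = -1581.33 - (-1529.57) = -51.76

-51.76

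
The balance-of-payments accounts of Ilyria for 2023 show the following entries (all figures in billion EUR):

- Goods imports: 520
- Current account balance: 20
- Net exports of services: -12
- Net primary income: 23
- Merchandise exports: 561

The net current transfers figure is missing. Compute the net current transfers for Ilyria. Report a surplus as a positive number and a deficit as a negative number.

-32

Current account = goods balance + services balance + net primary income + net secondary income
Sum of the known components = 52
Net current transfers = CA - (known components) = 20 - 52 = -32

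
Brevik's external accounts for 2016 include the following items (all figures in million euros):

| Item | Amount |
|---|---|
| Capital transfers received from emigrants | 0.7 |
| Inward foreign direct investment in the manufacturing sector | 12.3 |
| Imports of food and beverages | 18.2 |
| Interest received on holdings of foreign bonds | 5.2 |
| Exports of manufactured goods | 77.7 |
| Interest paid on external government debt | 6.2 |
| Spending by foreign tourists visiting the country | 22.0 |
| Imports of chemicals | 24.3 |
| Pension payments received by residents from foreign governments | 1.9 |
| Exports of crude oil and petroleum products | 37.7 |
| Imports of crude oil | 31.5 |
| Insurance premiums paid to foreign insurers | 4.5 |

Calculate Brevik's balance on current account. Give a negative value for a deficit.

59.8

Goods: 77.7 - 24.3 + 37.7 - 18.2 - 31.5 = 41.4
Services: -4.5 + 22.0 = 17.5
Primary income: 5.2 - 6.2 = -1.0
Secondary income: 1.9
Current account = 41.4 + 17.5 + (-1.0) + 1.9 = 59.8
(Excluded from the current account — capital account: capital transfers received from emigrants 0.7; financial account: inward foreign direct investment in the manufacturing sector 12.3.)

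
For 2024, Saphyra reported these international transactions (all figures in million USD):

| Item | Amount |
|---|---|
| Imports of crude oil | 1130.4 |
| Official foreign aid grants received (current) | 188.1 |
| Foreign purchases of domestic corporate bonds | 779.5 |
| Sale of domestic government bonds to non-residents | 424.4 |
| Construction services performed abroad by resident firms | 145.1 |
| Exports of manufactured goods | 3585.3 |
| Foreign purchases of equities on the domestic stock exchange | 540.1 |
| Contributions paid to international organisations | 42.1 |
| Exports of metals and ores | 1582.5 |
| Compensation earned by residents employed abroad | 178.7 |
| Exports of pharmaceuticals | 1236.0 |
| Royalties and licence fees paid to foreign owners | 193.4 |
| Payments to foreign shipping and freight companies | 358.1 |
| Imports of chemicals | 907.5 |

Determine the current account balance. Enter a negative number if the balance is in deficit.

4284.2

Goods: 1236.0 - 1130.4 + 1582.5 + 3585.3 - 907.5 = 4365.9
Services: 145.1 - 358.1 - 193.4 = -406.4
Primary income: 178.7
Secondary income: 188.1 - 42.1 = 146.0
Current account = 4365.9 + (-406.4) + 178.7 + 146.0 = 4284.2
(Excluded from the current account — financial account: foreign purchases of domestic corporate bonds 779.5, sale of domestic government bonds to non-residents 424.4, foreign purchases of equities on the domestic stock exchange 540.1.)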